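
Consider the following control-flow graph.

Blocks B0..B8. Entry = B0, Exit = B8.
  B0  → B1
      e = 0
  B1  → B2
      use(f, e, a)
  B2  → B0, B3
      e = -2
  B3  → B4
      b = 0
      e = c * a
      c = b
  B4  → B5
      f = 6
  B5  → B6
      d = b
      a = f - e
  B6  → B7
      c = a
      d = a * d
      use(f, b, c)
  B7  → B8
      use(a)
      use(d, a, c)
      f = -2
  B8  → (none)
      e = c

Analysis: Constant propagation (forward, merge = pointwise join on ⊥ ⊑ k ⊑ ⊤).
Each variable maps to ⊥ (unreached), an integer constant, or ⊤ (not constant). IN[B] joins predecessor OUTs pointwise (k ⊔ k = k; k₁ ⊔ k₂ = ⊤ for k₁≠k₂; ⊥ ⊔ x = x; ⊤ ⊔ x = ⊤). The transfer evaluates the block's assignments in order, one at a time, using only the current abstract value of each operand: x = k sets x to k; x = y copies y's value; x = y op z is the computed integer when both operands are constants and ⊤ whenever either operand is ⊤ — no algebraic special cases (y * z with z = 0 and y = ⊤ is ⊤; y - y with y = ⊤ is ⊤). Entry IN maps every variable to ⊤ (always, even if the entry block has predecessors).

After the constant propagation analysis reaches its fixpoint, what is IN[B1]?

Answer: {a: ⊤, b: ⊤, c: ⊤, d: ⊤, e: 0, f: ⊤}

Working:
Fixpoint table:
  B0:  IN=(all ⊤)  OUT={e:0; rest ⊤}
  B1:  IN={e:0; rest ⊤}  OUT={e:0; rest ⊤}
  B2:  IN={e:0; rest ⊤}  OUT={e:-2; rest ⊤}
  B3:  IN={e:-2; rest ⊤}  OUT={b:0, c:0; rest ⊤}
  B4:  IN={b:0, c:0; rest ⊤}  OUT={b:0, c:0, f:6; rest ⊤}
  B5:  IN={b:0, c:0, f:6; rest ⊤}  OUT={b:0, c:0, d:0, f:6; rest ⊤}
  B6:  IN={b:0, c:0, d:0, f:6; rest ⊤}  OUT={b:0, f:6; rest ⊤}
  B7:  IN={b:0, f:6; rest ⊤}  OUT={b:0, f:-2; rest ⊤}
  B8:  IN={b:0, f:-2; rest ⊤}  OUT={b:0, f:-2; rest ⊤}

Merge at B1: IN[B1] = OUT[B0] = {a: ⊤, b: ⊤, c: ⊤, d: ⊤, e: 0, f: ⊤}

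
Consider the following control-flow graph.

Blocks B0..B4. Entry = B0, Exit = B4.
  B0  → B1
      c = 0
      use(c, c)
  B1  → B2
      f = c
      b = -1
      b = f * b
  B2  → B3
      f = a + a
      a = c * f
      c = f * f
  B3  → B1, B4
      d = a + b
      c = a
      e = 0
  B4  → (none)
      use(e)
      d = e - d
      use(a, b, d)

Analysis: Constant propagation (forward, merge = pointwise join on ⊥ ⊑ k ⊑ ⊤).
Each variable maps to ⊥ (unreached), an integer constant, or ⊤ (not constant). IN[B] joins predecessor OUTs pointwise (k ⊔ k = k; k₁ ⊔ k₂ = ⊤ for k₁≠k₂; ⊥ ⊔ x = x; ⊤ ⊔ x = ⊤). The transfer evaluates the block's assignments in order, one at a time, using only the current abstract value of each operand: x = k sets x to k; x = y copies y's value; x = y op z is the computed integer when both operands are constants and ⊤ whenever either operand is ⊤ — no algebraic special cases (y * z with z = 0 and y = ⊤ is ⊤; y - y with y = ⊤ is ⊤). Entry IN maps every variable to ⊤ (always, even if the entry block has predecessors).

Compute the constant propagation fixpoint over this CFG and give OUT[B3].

Answer: {a: ⊤, b: ⊤, c: ⊤, d: ⊤, e: 0, f: ⊤}

Trace:
Per-block solution:
  B0:   IN=(all ⊤)   OUT={c:0; rest ⊤}
  B1:   IN=(all ⊤)   OUT=(all ⊤)
  B2:   IN=(all ⊤)   OUT=(all ⊤)
  B3:   IN=(all ⊤)   OUT={e:0; rest ⊤}
  B4:   IN={e:0; rest ⊤}   OUT={e:0; rest ⊤}

Merge at B3: IN[B3] = OUT[B2] = {a: ⊤, b: ⊤, c: ⊤, d: ⊤, e: ⊤, f: ⊤}
Applying B3's transfer function to that IN value gives OUT[B3] (row B3 above).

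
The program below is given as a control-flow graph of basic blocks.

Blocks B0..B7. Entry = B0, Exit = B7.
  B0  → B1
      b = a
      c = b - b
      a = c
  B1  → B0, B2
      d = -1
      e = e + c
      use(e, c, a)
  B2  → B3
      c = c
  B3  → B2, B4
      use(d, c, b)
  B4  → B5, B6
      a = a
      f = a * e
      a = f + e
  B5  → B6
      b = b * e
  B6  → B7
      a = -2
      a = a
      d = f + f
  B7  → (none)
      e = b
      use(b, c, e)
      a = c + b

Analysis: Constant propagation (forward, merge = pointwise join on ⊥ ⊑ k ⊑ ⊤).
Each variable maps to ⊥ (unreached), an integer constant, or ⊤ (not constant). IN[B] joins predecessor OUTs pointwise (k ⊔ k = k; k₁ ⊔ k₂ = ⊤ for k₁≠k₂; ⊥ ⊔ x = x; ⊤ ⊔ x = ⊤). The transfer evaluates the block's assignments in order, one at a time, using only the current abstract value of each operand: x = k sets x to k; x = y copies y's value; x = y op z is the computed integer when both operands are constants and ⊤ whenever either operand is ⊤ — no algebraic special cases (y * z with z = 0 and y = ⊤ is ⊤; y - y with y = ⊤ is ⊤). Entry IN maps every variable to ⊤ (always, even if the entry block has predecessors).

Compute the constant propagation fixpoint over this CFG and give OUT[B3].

Answer: {a: ⊤, b: ⊤, c: ⊤, d: -1, e: ⊤, f: ⊤}

Derivation:
Per-block solution:
  B0: | IN=(all ⊤) | OUT=(all ⊤)
  B1: | IN=(all ⊤) | OUT={d:-1; rest ⊤}
  B2: | IN={d:-1; rest ⊤} | OUT={d:-1; rest ⊤}
  B3: | IN={d:-1; rest ⊤} | OUT={d:-1; rest ⊤}
  B4: | IN={d:-1; rest ⊤} | OUT={d:-1; rest ⊤}
  B5: | IN={d:-1; rest ⊤} | OUT={d:-1; rest ⊤}
  B6: | IN={d:-1; rest ⊤} | OUT={a:-2; rest ⊤}
  B7: | IN={a:-2; rest ⊤} | OUT=(all ⊤)

Merge at B3: IN[B3] = OUT[B2] = {a: ⊤, b: ⊤, c: ⊤, d: -1, e: ⊤, f: ⊤}
Applying B3's transfer function to that IN value gives OUT[B3] (row B3 above).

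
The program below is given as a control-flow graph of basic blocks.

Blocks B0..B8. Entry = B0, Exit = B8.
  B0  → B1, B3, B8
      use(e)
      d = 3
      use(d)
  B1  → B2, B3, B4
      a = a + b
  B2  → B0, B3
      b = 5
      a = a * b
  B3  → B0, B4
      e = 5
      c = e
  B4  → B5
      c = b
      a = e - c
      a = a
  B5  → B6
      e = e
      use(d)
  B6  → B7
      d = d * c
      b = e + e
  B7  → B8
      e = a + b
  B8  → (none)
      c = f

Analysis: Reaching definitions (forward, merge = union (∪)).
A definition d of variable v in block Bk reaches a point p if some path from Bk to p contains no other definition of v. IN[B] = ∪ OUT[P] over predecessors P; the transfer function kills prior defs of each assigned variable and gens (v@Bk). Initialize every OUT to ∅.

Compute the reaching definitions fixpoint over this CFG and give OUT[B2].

Answer: {a@B2, b@B2, c@B3, d@B0, e@B3}

Derivation:
Fixpoint table:
  B0:  IN={a@B1, a@B2, b@B2, c@B3, d@B0, e@B3}  OUT={a@B1, a@B2, b@B2, c@B3, d@B0, e@B3}
  B1:  IN={a@B1, a@B2, b@B2, c@B3, d@B0, e@B3}  OUT={a@B1, b@B2, c@B3, d@B0, e@B3}
  B2:  IN={a@B1, b@B2, c@B3, d@B0, e@B3}  OUT={a@B2, b@B2, c@B3, d@B0, e@B3}
  B3:  IN={a@B1, a@B2, b@B2, c@B3, d@B0, e@B3}  OUT={a@B1, a@B2, b@B2, c@B3, d@B0, e@B3}
  B4:  IN={a@B1, a@B2, b@B2, c@B3, d@B0, e@B3}  OUT={a@B4, b@B2, c@B4, d@B0, e@B3}
  B5:  IN={a@B4, b@B2, c@B4, d@B0, e@B3}  OUT={a@B4, b@B2, c@B4, d@B0, e@B5}
  B6:  IN={a@B4, b@B2, c@B4, d@B0, e@B5}  OUT={a@B4, b@B6, c@B4, d@B6, e@B5}
  B7:  IN={a@B4, b@B6, c@B4, d@B6, e@B5}  OUT={a@B4, b@B6, c@B4, d@B6, e@B7}
  B8:  IN={a@B1, a@B2, a@B4, b@B2, b@B6, c@B3, c@B4, d@B0, d@B6, e@B3, e@B7}  OUT={a@B1, a@B2, a@B4, b@B2, b@B6, c@B8, d@B0, d@B6, e@B3, e@B7}

Merge at B2: IN[B2] = OUT[B1] = {a@B1, b@B2, c@B3, d@B0, e@B3}
Applying B2's transfer function to that IN value gives OUT[B2] (row B2 above).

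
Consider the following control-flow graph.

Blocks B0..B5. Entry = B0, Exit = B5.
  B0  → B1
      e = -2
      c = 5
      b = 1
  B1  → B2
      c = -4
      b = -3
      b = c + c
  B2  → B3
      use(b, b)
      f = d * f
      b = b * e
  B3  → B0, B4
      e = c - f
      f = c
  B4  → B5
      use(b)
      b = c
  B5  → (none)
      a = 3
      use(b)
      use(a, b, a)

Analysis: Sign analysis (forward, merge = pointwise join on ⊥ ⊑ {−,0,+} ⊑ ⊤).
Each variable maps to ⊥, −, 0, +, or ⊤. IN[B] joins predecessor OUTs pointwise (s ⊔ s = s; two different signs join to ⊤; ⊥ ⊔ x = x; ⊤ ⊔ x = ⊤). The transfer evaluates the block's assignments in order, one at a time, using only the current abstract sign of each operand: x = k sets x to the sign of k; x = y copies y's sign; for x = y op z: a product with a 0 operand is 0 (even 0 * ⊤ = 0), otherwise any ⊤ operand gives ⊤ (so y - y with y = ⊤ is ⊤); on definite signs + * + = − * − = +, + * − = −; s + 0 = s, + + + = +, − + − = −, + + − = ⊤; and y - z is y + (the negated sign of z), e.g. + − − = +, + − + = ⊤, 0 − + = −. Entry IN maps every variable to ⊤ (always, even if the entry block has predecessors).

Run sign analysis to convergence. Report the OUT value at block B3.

Answer: {a: ⊤, b: +, c: -, d: ⊤, e: ⊤, f: -}

Working:
Converged values:
  B0:  IN=(all ⊤)  OUT={b:+, c:+, e:-; rest ⊤}
  B1:  IN={b:+, c:+, e:-; rest ⊤}  OUT={b:-, c:-, e:-; rest ⊤}
  B2:  IN={b:-, c:-, e:-; rest ⊤}  OUT={b:+, c:-, e:-; rest ⊤}
  B3:  IN={b:+, c:-, e:-; rest ⊤}  OUT={b:+, c:-, f:-; rest ⊤}
  B4:  IN={b:+, c:-, f:-; rest ⊤}  OUT={b:-, c:-, f:-; rest ⊤}
  B5:  IN={b:-, c:-, f:-; rest ⊤}  OUT={a:+, b:-, c:-, f:-; rest ⊤}

Merge at B3: IN[B3] = OUT[B2] = {a: ⊤, b: +, c: -, d: ⊤, e: -, f: ⊤}
Applying B3's transfer function to that IN value gives OUT[B3] (row B3 above).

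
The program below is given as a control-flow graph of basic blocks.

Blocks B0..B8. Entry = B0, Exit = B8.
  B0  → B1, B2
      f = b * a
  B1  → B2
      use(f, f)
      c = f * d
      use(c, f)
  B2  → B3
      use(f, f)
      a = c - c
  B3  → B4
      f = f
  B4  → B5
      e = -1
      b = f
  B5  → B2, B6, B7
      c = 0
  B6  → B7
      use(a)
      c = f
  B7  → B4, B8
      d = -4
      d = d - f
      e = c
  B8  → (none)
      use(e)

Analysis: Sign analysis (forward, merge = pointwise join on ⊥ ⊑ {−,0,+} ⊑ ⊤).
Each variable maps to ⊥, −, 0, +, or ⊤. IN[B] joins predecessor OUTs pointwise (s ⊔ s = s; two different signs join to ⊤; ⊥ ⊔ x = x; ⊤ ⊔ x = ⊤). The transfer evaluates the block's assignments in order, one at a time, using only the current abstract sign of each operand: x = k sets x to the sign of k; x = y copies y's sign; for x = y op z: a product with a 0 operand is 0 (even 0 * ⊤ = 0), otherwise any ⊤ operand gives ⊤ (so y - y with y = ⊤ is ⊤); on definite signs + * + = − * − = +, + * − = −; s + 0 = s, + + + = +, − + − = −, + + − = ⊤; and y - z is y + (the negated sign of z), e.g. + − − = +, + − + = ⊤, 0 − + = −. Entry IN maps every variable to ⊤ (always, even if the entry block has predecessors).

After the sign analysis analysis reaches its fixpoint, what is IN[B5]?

Answer: {a: ⊤, b: ⊤, c: ⊤, d: ⊤, e: -, f: ⊤}

Working:
Per-block solution:
  B0:   IN=(all ⊤)   OUT=(all ⊤)
  B1:   IN=(all ⊤)   OUT=(all ⊤)
  B2:   IN=(all ⊤)   OUT=(all ⊤)
  B3:   IN=(all ⊤)   OUT=(all ⊤)
  B4:   IN=(all ⊤)   OUT={e:-; rest ⊤}
  B5:   IN={e:-; rest ⊤}   OUT={c:0, e:-; rest ⊤}
  B6:   IN={c:0, e:-; rest ⊤}   OUT={e:-; rest ⊤}
  B7:   IN={e:-; rest ⊤}   OUT=(all ⊤)
  B8:   IN=(all ⊤)   OUT=(all ⊤)

Merge at B5: IN[B5] = OUT[B4] = {a: ⊤, b: ⊤, c: ⊤, d: ⊤, e: -, f: ⊤}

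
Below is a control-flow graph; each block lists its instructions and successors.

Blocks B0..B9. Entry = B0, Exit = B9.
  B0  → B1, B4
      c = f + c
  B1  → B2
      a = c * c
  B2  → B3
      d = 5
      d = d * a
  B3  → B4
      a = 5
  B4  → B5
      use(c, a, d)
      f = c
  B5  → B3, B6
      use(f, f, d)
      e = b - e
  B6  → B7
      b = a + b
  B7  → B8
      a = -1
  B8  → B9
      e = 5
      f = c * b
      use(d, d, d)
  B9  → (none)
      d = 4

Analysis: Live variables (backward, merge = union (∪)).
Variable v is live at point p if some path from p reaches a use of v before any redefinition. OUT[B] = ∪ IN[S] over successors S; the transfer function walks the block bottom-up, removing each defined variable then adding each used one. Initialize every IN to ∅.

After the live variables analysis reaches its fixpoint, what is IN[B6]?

Answer: {a, b, c, d}

Working:
Converged values:
  B0:   IN={a, b, c, d, e, f}   OUT={a, b, c, d, e}
  B1:   IN={b, c, e}   OUT={a, b, c, e}
  B2:   IN={a, b, c, e}   OUT={b, c, d, e}
  B3:   IN={b, c, d, e}   OUT={a, b, c, d, e}
  B4:   IN={a, b, c, d, e}   OUT={a, b, c, d, e, f}
  B5:   IN={a, b, c, d, e, f}   OUT={a, b, c, d, e}
  B6:   IN={a, b, c, d}   OUT={b, c, d}
  B7:   IN={b, c, d}   OUT={b, c, d}
  B8:   IN={b, c, d}   OUT={}
  B9:   IN={}   OUT={}

Merge at B6: OUT[B6] = IN[B7] = {b, c, d}
Applying B6's transfer function to that OUT value gives IN[B6] (row B6 above).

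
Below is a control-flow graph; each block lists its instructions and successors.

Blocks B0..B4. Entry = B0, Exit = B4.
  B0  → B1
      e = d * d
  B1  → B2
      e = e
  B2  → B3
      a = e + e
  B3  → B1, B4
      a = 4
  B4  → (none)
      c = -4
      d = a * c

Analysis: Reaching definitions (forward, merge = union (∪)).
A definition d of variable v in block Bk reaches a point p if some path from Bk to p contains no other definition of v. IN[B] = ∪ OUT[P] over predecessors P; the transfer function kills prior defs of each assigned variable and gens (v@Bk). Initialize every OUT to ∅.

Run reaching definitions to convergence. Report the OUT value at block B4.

Converged values:
  B0:  IN={}  OUT={e@B0}
  B1:  IN={a@B3, e@B0, e@B1}  OUT={a@B3, e@B1}
  B2:  IN={a@B3, e@B1}  OUT={a@B2, e@B1}
  B3:  IN={a@B2, e@B1}  OUT={a@B3, e@B1}
  B4:  IN={a@B3, e@B1}  OUT={a@B3, c@B4, d@B4, e@B1}

Merge at B4: IN[B4] = OUT[B3] = {a@B3, e@B1}
Applying B4's transfer function to that IN value gives OUT[B4] (row B4 above).

Answer: {a@B3, c@B4, d@B4, e@B1}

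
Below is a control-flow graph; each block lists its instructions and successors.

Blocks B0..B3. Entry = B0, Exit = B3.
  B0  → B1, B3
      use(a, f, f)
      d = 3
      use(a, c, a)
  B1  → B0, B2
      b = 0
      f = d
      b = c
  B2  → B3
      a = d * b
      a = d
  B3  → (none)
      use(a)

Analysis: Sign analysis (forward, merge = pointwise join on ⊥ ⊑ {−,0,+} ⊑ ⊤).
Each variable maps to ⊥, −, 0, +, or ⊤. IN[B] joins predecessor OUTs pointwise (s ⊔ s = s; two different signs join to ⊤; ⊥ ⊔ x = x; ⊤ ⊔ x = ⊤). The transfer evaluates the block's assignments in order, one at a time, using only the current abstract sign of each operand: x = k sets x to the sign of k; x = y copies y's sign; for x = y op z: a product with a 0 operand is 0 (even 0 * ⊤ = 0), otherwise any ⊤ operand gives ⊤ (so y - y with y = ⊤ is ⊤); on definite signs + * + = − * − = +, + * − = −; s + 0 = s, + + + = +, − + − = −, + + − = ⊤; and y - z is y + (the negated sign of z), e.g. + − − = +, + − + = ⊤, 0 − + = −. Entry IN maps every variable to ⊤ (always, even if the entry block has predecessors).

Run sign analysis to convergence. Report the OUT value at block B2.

Fixpoint table:
  B0:   IN=(all ⊤)   OUT={d:+; rest ⊤}
  B1:   IN={d:+; rest ⊤}   OUT={d:+, f:+; rest ⊤}
  B2:   IN={d:+, f:+; rest ⊤}   OUT={a:+, d:+, f:+; rest ⊤}
  B3:   IN={d:+; rest ⊤}   OUT={d:+; rest ⊤}

Merge at B2: IN[B2] = OUT[B1] = {a: ⊤, b: ⊤, c: ⊤, d: +, e: ⊤, f: +}
Applying B2's transfer function to that IN value gives OUT[B2] (row B2 above).

Answer: {a: +, b: ⊤, c: ⊤, d: +, e: ⊤, f: +}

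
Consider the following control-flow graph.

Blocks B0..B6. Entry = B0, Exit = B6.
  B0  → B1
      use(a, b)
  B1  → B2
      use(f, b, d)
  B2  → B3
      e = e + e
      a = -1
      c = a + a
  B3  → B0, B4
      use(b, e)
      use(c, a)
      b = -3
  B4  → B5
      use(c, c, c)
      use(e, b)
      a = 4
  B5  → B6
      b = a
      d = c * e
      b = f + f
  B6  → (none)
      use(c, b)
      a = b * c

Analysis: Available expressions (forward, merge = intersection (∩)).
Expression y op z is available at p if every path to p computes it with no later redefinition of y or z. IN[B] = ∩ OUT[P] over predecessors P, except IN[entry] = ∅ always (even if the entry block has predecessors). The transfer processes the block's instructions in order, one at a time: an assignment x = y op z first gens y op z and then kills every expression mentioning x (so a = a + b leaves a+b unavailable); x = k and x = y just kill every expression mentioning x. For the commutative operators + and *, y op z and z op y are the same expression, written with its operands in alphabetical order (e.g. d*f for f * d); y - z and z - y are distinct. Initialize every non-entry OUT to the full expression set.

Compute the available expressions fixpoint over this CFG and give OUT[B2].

Converged values:
  B0:   IN={}   OUT={}
  B1:   IN={}   OUT={}
  B2:   IN={}   OUT={a+a}
  B3:   IN={a+a}   OUT={a+a}
  B4:   IN={a+a}   OUT={}
  B5:   IN={}   OUT={c*e, f+f}
  B6:   IN={c*e, f+f}   OUT={b*c, c*e, f+f}

Merge at B2: IN[B2] = OUT[B1] = {}
Applying B2's transfer function to that IN value gives OUT[B2] (row B2 above).

Answer: {a+a}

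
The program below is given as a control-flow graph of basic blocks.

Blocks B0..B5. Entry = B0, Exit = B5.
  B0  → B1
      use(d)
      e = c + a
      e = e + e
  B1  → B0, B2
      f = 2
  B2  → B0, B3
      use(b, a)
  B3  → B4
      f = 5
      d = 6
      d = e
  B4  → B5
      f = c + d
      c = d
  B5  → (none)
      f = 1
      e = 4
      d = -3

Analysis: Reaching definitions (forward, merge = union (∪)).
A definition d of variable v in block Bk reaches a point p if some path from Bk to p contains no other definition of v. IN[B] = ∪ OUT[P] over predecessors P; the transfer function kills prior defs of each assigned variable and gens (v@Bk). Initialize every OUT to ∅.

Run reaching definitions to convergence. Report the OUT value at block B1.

Converged values:
  B0:  IN={e@B0, f@B1}  OUT={e@B0, f@B1}
  B1:  IN={e@B0, f@B1}  OUT={e@B0, f@B1}
  B2:  IN={e@B0, f@B1}  OUT={e@B0, f@B1}
  B3:  IN={e@B0, f@B1}  OUT={d@B3, e@B0, f@B3}
  B4:  IN={d@B3, e@B0, f@B3}  OUT={c@B4, d@B3, e@B0, f@B4}
  B5:  IN={c@B4, d@B3, e@B0, f@B4}  OUT={c@B4, d@B5, e@B5, f@B5}

Merge at B1: IN[B1] = OUT[B0] = {e@B0, f@B1}
Applying B1's transfer function to that IN value gives OUT[B1] (row B1 above).

Answer: {e@B0, f@B1}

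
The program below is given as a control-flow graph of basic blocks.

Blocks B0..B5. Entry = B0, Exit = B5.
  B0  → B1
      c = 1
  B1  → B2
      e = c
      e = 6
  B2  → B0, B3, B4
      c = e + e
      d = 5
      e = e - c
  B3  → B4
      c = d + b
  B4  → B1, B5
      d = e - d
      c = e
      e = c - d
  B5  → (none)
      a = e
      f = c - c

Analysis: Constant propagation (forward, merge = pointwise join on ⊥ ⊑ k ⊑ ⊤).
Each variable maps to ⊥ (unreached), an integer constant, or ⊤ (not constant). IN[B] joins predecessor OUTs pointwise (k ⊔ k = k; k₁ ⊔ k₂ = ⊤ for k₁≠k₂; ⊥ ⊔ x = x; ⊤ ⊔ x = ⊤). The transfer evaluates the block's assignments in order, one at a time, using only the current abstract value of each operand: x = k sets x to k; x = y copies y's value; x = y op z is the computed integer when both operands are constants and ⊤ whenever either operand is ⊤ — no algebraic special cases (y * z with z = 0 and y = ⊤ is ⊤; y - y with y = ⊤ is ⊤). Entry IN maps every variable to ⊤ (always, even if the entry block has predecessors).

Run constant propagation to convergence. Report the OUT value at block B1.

Per-block solution:
  B0:  IN=(all ⊤)  OUT={c:1; rest ⊤}
  B1:  IN=(all ⊤)  OUT={e:6; rest ⊤}
  B2:  IN={e:6; rest ⊤}  OUT={c:12, d:5, e:-6; rest ⊤}
  B3:  IN={c:12, d:5, e:-6; rest ⊤}  OUT={d:5, e:-6; rest ⊤}
  B4:  IN={d:5, e:-6; rest ⊤}  OUT={c:-6, d:-11, e:5; rest ⊤}
  B5:  IN={c:-6, d:-11, e:5; rest ⊤}  OUT={a:5, c:-6, d:-11, e:5, f:0; rest ⊤}

Merge at B1: IN[B1] = OUT[B0] ⊔ OUT[B4] = {a: ⊤, b: ⊤, c: ⊤, d: ⊤, e: ⊤, f: ⊤}
Applying B1's transfer function to that IN value gives OUT[B1] (row B1 above).

Answer: {a: ⊤, b: ⊤, c: ⊤, d: ⊤, e: 6, f: ⊤}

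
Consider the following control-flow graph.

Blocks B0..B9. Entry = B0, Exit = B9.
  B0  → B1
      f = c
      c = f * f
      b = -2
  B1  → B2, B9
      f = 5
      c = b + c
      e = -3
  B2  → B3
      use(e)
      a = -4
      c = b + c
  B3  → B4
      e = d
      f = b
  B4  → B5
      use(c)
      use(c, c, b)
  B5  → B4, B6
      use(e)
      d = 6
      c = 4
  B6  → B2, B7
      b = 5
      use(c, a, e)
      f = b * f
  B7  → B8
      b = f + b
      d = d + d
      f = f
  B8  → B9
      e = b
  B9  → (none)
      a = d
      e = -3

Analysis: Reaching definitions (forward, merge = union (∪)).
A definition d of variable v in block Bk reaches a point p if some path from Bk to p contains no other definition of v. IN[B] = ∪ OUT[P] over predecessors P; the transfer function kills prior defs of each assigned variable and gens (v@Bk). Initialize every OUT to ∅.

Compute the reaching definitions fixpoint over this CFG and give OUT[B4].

Fixpoint table:
  B0:   IN={}   OUT={b@B0, c@B0, f@B0}
  B1:   IN={b@B0, c@B0, f@B0}   OUT={b@B0, c@B1, e@B1, f@B1}
  B2:   IN={a@B2, b@B0, b@B6, c@B1, c@B5, d@B5, e@B1, e@B3, f@B1, f@B6}   OUT={a@B2, b@B0, b@B6, c@B2, d@B5, e@B1, e@B3, f@B1, f@B6}
  B3:   IN={a@B2, b@B0, b@B6, c@B2, d@B5, e@B1, e@B3, f@B1, f@B6}   OUT={a@B2, b@B0, b@B6, c@B2, d@B5, e@B3, f@B3}
  B4:   IN={a@B2, b@B0, b@B6, c@B2, c@B5, d@B5, e@B3, f@B3}   OUT={a@B2, b@B0, b@B6, c@B2, c@B5, d@B5, e@B3, f@B3}
  B5:   IN={a@B2, b@B0, b@B6, c@B2, c@B5, d@B5, e@B3, f@B3}   OUT={a@B2, b@B0, b@B6, c@B5, d@B5, e@B3, f@B3}
  B6:   IN={a@B2, b@B0, b@B6, c@B5, d@B5, e@B3, f@B3}   OUT={a@B2, b@B6, c@B5, d@B5, e@B3, f@B6}
  B7:   IN={a@B2, b@B6, c@B5, d@B5, e@B3, f@B6}   OUT={a@B2, b@B7, c@B5, d@B7, e@B3, f@B7}
  B8:   IN={a@B2, b@B7, c@B5, d@B7, e@B3, f@B7}   OUT={a@B2, b@B7, c@B5, d@B7, e@B8, f@B7}
  B9:   IN={a@B2, b@B0, b@B7, c@B1, c@B5, d@B7, e@B1, e@B8, f@B1, f@B7}   OUT={a@B9, b@B0, b@B7, c@B1, c@B5, d@B7, e@B9, f@B1, f@B7}

Merge at B4: IN[B4] = OUT[B3] ⊔ OUT[B5] = {a@B2, b@B0, b@B6, c@B2, c@B5, d@B5, e@B3, f@B3}
Applying B4's transfer function to that IN value gives OUT[B4] (row B4 above).

Answer: {a@B2, b@B0, b@B6, c@B2, c@B5, d@B5, e@B3, f@B3}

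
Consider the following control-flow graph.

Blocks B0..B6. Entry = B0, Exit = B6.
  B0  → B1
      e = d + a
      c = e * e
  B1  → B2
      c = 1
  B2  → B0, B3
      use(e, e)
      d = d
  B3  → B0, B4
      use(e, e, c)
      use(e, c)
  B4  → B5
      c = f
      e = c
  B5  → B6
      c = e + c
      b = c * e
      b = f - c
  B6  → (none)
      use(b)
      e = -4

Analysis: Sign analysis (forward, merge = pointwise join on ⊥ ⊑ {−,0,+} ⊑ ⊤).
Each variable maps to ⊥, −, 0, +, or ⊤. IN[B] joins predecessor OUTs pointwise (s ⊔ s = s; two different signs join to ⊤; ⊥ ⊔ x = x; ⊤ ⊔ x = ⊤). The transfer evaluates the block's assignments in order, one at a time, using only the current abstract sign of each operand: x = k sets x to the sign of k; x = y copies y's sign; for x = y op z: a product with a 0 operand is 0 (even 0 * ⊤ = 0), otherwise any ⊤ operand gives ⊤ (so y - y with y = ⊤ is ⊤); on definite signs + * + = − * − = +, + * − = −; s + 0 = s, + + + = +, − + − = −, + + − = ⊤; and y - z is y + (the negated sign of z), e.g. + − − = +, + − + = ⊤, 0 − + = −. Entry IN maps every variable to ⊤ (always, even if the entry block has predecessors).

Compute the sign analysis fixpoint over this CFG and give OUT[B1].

Fixpoint table:
  B0:   IN=(all ⊤)   OUT=(all ⊤)
  B1:   IN=(all ⊤)   OUT={c:+; rest ⊤}
  B2:   IN={c:+; rest ⊤}   OUT={c:+; rest ⊤}
  B3:   IN={c:+; rest ⊤}   OUT={c:+; rest ⊤}
  B4:   IN={c:+; rest ⊤}   OUT=(all ⊤)
  B5:   IN=(all ⊤)   OUT=(all ⊤)
  B6:   IN=(all ⊤)   OUT={e:-; rest ⊤}

Merge at B1: IN[B1] = OUT[B0] = {a: ⊤, b: ⊤, c: ⊤, d: ⊤, e: ⊤, f: ⊤}
Applying B1's transfer function to that IN value gives OUT[B1] (row B1 above).

Answer: {a: ⊤, b: ⊤, c: +, d: ⊤, e: ⊤, f: ⊤}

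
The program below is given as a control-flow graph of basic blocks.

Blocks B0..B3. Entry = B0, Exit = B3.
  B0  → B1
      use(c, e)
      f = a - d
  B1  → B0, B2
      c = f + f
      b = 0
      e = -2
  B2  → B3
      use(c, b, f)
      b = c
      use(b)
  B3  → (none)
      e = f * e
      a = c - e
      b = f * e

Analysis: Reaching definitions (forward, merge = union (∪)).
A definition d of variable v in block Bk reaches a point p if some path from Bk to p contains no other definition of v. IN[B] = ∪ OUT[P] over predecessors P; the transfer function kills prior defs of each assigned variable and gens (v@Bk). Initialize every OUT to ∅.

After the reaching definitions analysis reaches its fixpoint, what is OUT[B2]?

Converged values:
  B0:   IN={b@B1, c@B1, e@B1, f@B0}   OUT={b@B1, c@B1, e@B1, f@B0}
  B1:   IN={b@B1, c@B1, e@B1, f@B0}   OUT={b@B1, c@B1, e@B1, f@B0}
  B2:   IN={b@B1, c@B1, e@B1, f@B0}   OUT={b@B2, c@B1, e@B1, f@B0}
  B3:   IN={b@B2, c@B1, e@B1, f@B0}   OUT={a@B3, b@B3, c@B1, e@B3, f@B0}

Merge at B2: IN[B2] = OUT[B1] = {b@B1, c@B1, e@B1, f@B0}
Applying B2's transfer function to that IN value gives OUT[B2] (row B2 above).

Answer: {b@B2, c@B1, e@B1, f@B0}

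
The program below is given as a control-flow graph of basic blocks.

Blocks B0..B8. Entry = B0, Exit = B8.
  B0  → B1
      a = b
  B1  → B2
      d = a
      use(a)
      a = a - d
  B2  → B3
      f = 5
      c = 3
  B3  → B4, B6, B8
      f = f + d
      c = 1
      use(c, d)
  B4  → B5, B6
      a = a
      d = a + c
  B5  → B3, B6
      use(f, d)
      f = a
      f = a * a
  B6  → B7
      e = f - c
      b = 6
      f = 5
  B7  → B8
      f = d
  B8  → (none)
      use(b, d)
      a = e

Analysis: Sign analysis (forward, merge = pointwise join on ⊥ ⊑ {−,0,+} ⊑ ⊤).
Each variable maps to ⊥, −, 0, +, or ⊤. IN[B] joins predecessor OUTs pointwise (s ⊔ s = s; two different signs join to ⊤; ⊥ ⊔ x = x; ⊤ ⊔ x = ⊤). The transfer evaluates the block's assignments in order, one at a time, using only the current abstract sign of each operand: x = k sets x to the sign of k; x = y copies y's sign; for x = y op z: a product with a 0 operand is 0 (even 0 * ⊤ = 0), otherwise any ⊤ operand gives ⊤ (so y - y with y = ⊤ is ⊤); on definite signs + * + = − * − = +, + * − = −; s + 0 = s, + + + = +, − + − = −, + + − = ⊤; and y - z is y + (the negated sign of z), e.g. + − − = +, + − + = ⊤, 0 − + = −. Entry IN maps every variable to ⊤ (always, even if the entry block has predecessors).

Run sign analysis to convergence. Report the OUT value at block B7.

Answer: {a: ⊤, b: +, c: +, d: ⊤, e: ⊤, f: ⊤}

Derivation:
Fixpoint table:
  B0: | IN=(all ⊤) | OUT=(all ⊤)
  B1: | IN=(all ⊤) | OUT=(all ⊤)
  B2: | IN=(all ⊤) | OUT={c:+, f:+; rest ⊤}
  B3: | IN={c:+; rest ⊤} | OUT={c:+; rest ⊤}
  B4: | IN={c:+; rest ⊤} | OUT={c:+; rest ⊤}
  B5: | IN={c:+; rest ⊤} | OUT={c:+; rest ⊤}
  B6: | IN={c:+; rest ⊤} | OUT={b:+, c:+, f:+; rest ⊤}
  B7: | IN={b:+, c:+, f:+; rest ⊤} | OUT={b:+, c:+; rest ⊤}
  B8: | IN={c:+; rest ⊤} | OUT={c:+; rest ⊤}

Merge at B7: IN[B7] = OUT[B6] = {a: ⊤, b: +, c: +, d: ⊤, e: ⊤, f: +}
Applying B7's transfer function to that IN value gives OUT[B7] (row B7 above).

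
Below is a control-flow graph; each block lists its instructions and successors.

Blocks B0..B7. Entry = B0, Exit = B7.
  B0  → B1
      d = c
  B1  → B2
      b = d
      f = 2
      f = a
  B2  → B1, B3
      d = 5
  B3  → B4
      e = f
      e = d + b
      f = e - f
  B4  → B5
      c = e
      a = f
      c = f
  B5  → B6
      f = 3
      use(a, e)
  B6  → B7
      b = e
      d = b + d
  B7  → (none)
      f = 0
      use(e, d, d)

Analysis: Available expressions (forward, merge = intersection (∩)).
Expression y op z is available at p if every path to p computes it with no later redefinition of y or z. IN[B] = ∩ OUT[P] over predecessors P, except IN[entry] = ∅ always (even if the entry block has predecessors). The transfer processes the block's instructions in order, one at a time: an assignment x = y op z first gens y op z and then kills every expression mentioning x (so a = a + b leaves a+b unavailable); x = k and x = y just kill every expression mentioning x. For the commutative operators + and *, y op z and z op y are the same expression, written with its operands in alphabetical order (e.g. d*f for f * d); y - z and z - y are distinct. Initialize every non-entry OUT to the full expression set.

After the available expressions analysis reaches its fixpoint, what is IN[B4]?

Answer: {b+d}

Trace:
Per-block solution:
  B0:   IN={}   OUT={}
  B1:   IN={}   OUT={}
  B2:   IN={}   OUT={}
  B3:   IN={}   OUT={b+d}
  B4:   IN={b+d}   OUT={b+d}
  B5:   IN={b+d}   OUT={b+d}
  B6:   IN={b+d}   OUT={}
  B7:   IN={}   OUT={}

Merge at B4: IN[B4] = OUT[B3] = {b+d}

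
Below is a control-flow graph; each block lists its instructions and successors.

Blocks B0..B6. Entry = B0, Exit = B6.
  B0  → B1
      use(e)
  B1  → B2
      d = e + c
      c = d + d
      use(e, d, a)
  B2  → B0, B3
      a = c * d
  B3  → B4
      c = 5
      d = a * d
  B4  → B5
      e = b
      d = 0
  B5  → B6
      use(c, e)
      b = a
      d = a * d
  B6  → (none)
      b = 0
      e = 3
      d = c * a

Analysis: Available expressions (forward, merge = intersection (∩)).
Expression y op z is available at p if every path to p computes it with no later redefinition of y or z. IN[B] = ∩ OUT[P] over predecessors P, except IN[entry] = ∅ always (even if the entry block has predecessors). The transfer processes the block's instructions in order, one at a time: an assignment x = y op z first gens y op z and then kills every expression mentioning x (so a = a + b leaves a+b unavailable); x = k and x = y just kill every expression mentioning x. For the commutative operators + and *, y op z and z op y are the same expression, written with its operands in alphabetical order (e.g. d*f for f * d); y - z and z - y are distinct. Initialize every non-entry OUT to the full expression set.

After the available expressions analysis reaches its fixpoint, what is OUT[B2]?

Answer: {c*d, d+d}

Working:
Converged values:
  B0: | IN={} | OUT={}
  B1: | IN={} | OUT={d+d}
  B2: | IN={d+d} | OUT={c*d, d+d}
  B3: | IN={c*d, d+d} | OUT={}
  B4: | IN={} | OUT={}
  B5: | IN={} | OUT={}
  B6: | IN={} | OUT={a*c}

Merge at B2: IN[B2] = OUT[B1] = {d+d}
Applying B2's transfer function to that IN value gives OUT[B2] (row B2 above).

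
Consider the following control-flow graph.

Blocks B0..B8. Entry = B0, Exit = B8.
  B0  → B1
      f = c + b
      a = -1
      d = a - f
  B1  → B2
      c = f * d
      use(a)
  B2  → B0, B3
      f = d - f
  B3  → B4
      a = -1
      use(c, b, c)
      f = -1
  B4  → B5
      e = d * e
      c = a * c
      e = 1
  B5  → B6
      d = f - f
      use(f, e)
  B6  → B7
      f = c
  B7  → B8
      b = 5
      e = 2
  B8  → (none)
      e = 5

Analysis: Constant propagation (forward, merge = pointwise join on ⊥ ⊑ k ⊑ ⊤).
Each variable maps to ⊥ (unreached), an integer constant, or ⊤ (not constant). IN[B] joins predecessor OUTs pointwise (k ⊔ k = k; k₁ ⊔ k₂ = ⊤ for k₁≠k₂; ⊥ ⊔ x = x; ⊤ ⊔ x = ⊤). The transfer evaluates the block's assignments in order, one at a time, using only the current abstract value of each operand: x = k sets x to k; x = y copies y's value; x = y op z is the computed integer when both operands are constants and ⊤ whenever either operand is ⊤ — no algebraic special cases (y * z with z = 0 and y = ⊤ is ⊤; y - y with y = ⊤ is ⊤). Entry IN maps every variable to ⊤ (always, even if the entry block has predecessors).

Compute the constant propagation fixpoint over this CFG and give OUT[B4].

Answer: {a: -1, b: ⊤, c: ⊤, d: ⊤, e: 1, f: -1}

Derivation:
Per-block solution:
  B0:   IN=(all ⊤)   OUT={a:-1; rest ⊤}
  B1:   IN={a:-1; rest ⊤}   OUT={a:-1; rest ⊤}
  B2:   IN={a:-1; rest ⊤}   OUT={a:-1; rest ⊤}
  B3:   IN={a:-1; rest ⊤}   OUT={a:-1, f:-1; rest ⊤}
  B4:   IN={a:-1, f:-1; rest ⊤}   OUT={a:-1, e:1, f:-1; rest ⊤}
  B5:   IN={a:-1, e:1, f:-1; rest ⊤}   OUT={a:-1, d:0, e:1, f:-1; rest ⊤}
  B6:   IN={a:-1, d:0, e:1, f:-1; rest ⊤}   OUT={a:-1, d:0, e:1; rest ⊤}
  B7:   IN={a:-1, d:0, e:1; rest ⊤}   OUT={a:-1, b:5, d:0, e:2; rest ⊤}
  B8:   IN={a:-1, b:5, d:0, e:2; rest ⊤}   OUT={a:-1, b:5, d:0, e:5; rest ⊤}

Merge at B4: IN[B4] = OUT[B3] = {a: -1, b: ⊤, c: ⊤, d: ⊤, e: ⊤, f: -1}
Applying B4's transfer function to that IN value gives OUT[B4] (row B4 above).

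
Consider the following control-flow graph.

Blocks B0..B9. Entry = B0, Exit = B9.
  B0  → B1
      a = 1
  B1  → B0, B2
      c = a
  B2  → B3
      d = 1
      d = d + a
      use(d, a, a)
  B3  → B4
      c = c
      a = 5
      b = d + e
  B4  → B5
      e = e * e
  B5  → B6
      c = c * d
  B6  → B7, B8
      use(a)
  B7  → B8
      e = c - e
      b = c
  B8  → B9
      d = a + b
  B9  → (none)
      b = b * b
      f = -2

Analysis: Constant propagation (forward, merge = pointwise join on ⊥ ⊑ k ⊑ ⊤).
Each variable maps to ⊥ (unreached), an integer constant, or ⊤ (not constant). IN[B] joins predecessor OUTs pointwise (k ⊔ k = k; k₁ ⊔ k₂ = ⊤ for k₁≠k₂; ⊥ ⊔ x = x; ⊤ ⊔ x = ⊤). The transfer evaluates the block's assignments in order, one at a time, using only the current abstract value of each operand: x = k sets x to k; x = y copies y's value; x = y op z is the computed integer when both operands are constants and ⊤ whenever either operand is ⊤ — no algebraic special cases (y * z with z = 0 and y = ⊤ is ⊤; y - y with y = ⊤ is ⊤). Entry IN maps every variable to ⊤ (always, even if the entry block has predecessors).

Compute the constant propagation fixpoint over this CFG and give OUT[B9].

Per-block solution:
  B0: | IN=(all ⊤) | OUT={a:1; rest ⊤}
  B1: | IN={a:1; rest ⊤} | OUT={a:1, c:1; rest ⊤}
  B2: | IN={a:1, c:1; rest ⊤} | OUT={a:1, c:1, d:2; rest ⊤}
  B3: | IN={a:1, c:1, d:2; rest ⊤} | OUT={a:5, c:1, d:2; rest ⊤}
  B4: | IN={a:5, c:1, d:2; rest ⊤} | OUT={a:5, c:1, d:2; rest ⊤}
  B5: | IN={a:5, c:1, d:2; rest ⊤} | OUT={a:5, c:2, d:2; rest ⊤}
  B6: | IN={a:5, c:2, d:2; rest ⊤} | OUT={a:5, c:2, d:2; rest ⊤}
  B7: | IN={a:5, c:2, d:2; rest ⊤} | OUT={a:5, b:2, c:2, d:2; rest ⊤}
  B8: | IN={a:5, c:2, d:2; rest ⊤} | OUT={a:5, c:2; rest ⊤}
  B9: | IN={a:5, c:2; rest ⊤} | OUT={a:5, c:2, f:-2; rest ⊤}

Merge at B9: IN[B9] = OUT[B8] = {a: 5, b: ⊤, c: 2, d: ⊤, e: ⊤, f: ⊤}
Applying B9's transfer function to that IN value gives OUT[B9] (row B9 above).

Answer: {a: 5, b: ⊤, c: 2, d: ⊤, e: ⊤, f: -2}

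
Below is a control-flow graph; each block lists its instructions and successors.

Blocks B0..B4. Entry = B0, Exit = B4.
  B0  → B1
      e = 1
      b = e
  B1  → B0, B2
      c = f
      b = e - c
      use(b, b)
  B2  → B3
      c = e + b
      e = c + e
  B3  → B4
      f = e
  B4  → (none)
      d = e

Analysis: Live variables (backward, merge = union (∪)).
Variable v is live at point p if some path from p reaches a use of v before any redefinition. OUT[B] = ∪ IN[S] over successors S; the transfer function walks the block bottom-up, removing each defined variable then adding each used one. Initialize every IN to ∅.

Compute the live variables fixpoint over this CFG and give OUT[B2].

Per-block solution:
  B0: | IN={f} | OUT={e, f}
  B1: | IN={e, f} | OUT={b, e, f}
  B2: | IN={b, e} | OUT={e}
  B3: | IN={e} | OUT={e}
  B4: | IN={e} | OUT={}

Merge at B2: OUT[B2] = IN[B3] = {e}

Answer: {e}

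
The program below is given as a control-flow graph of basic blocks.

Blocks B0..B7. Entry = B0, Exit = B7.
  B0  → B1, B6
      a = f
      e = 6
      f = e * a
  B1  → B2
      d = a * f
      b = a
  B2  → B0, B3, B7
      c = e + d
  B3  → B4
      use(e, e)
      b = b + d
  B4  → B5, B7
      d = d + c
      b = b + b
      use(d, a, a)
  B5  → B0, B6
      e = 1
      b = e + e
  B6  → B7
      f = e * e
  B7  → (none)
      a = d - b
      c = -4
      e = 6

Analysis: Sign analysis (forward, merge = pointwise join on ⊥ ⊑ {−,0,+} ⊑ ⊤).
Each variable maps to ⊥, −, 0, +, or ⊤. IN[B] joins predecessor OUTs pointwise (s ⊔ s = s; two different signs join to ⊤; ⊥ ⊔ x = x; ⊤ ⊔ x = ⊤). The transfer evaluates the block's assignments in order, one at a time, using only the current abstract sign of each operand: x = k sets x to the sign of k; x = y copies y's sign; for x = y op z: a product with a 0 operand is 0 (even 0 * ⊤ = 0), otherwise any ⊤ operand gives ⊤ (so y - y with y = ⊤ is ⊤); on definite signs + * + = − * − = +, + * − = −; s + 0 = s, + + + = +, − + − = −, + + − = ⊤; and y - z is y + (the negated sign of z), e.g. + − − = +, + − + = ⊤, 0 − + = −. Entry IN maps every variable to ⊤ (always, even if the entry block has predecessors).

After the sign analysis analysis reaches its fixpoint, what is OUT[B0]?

Fixpoint table:
  B0:  IN=(all ⊤)  OUT={e:+; rest ⊤}
  B1:  IN={e:+; rest ⊤}  OUT={e:+; rest ⊤}
  B2:  IN={e:+; rest ⊤}  OUT={e:+; rest ⊤}
  B3:  IN={e:+; rest ⊤}  OUT={e:+; rest ⊤}
  B4:  IN={e:+; rest ⊤}  OUT={e:+; rest ⊤}
  B5:  IN={e:+; rest ⊤}  OUT={b:+, e:+; rest ⊤}
  B6:  IN={e:+; rest ⊤}  OUT={e:+, f:+; rest ⊤}
  B7:  IN={e:+; rest ⊤}  OUT={c:-, e:+; rest ⊤}

Merge at B0 (entry node, so the boundary value (all ⊤) is joined with the incoming edge(s)): IN[B0] = (all ⊤) ⊔ OUT[B2] ⊔ OUT[B5] = {a: ⊤, b: ⊤, c: ⊤, d: ⊤, e: ⊤, f: ⊤}
Applying B0's transfer function to that IN value gives OUT[B0] (row B0 above).

Answer: {a: ⊤, b: ⊤, c: ⊤, d: ⊤, e: +, f: ⊤}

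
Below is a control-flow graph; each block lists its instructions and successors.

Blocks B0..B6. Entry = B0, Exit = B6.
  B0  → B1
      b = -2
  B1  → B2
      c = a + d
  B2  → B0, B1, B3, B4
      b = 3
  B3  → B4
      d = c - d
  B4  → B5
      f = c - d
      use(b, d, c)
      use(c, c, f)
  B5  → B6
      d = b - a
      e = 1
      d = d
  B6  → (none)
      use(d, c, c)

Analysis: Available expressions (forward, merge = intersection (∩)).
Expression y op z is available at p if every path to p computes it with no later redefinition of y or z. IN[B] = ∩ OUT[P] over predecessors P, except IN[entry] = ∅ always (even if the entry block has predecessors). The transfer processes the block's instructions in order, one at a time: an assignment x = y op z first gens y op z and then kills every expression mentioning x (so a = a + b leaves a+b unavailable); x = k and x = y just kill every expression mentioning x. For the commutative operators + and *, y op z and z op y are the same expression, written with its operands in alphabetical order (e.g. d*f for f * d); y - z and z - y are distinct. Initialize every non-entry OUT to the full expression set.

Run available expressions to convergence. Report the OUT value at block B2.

Answer: {a+d}

Working:
Fixpoint table:
  B0:  IN={}  OUT={}
  B1:  IN={}  OUT={a+d}
  B2:  IN={a+d}  OUT={a+d}
  B3:  IN={a+d}  OUT={}
  B4:  IN={}  OUT={c-d}
  B5:  IN={c-d}  OUT={b-a}
  B6:  IN={b-a}  OUT={b-a}

Merge at B2: IN[B2] = OUT[B1] = {a+d}
Applying B2's transfer function to that IN value gives OUT[B2] (row B2 above).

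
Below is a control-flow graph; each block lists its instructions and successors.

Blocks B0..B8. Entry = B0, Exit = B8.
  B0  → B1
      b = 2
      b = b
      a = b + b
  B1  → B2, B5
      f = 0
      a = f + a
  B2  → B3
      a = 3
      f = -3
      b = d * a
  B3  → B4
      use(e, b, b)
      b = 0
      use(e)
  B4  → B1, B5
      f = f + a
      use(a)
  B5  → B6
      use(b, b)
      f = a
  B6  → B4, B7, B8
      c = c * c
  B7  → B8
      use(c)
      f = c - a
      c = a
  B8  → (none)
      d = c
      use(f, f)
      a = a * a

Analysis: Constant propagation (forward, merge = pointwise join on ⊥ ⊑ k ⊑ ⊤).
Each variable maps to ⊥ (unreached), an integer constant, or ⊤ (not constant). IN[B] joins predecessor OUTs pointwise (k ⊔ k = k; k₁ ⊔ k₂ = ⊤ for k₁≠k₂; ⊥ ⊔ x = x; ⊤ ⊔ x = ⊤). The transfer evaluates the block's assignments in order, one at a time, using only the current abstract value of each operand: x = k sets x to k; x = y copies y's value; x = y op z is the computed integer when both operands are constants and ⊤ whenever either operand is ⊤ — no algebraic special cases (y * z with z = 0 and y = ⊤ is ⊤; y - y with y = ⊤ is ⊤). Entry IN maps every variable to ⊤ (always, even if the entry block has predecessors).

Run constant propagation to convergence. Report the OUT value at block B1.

Per-block solution:
  B0: | IN=(all ⊤) | OUT={a:4, b:2; rest ⊤}
  B1: | IN=(all ⊤) | OUT={f:0; rest ⊤}
  B2: | IN={f:0; rest ⊤} | OUT={a:3, f:-3; rest ⊤}
  B3: | IN={a:3, f:-3; rest ⊤} | OUT={a:3, b:0, f:-3; rest ⊤}
  B4: | IN=(all ⊤) | OUT=(all ⊤)
  B5: | IN=(all ⊤) | OUT=(all ⊤)
  B6: | IN=(all ⊤) | OUT=(all ⊤)
  B7: | IN=(all ⊤) | OUT=(all ⊤)
  B8: | IN=(all ⊤) | OUT=(all ⊤)

Merge at B1: IN[B1] = OUT[B0] ⊔ OUT[B4] = {a: ⊤, b: ⊤, c: ⊤, d: ⊤, e: ⊤, f: ⊤}
Applying B1's transfer function to that IN value gives OUT[B1] (row B1 above).

Answer: {a: ⊤, b: ⊤, c: ⊤, d: ⊤, e: ⊤, f: 0}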